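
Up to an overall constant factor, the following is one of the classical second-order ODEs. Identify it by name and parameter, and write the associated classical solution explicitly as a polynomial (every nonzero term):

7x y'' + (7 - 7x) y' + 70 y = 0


All three coefficients share the factor 7; dividing through by 7 gives  x y'' + (1 - x) y' + 10 y = 0.
This matches the Laguerre equation x y'' + (1 - x) y' + n y = 0 with n = 10; the polynomial solution is L_10(x).
With y = sum_k a_k x^k, matching x^k gives (k+1)k a_{k+1} + (k+1) a_{k+1} - k a_k + n a_k = 0, i.e. (k+1)^2 a_{k+1} = (k - n) a_k = (k - 10) a_k. The right side vanishes at k = 10, so the series terminates at degree 10.
Standard normalization L_n(0) = 1 gives a_0 = 1. Work upward with a_{k+1} = (k - 10) a_k / (k+1)^2:
  a_1 = (0 - 10)(1) / 1^2 = -10/1 = -10
  a_2 = (1 - 10)(-10) / 2^2 = 90/4 = 45/2
  a_3 = (2 - 10)(45/2) / 3^2 = -180/9 = -20
  a_4 = (3 - 10)(-20) / 4^2 = 140/16 = 35/4
  a_5 = (4 - 10)(35/4) / 5^2 = (-105/2)/25 = -21/10
  a_6 = (5 - 10)(-21/10) / 6^2 = (21/2)/36 = 7/24
  a_7 = (6 - 10)(7/24) / 7^2 = (-7/6)/49 = -1/42
  a_8 = (7 - 10)(-1/42) / 8^2 = (1/14)/64 = 1/896
  a_9 = (8 - 10)(1/896) / 9^2 = (-1/448)/81 = -1/36288
  a_10 = (9 - 10)(-1/36288) / 10^2 = (1/36288)/100 = 1/3628800
Hence L_10(x) = x^10/3628800 - x^9/36288 + x^8/896 - x^7/42 + 7 x^6/24 - 21 x^5/10 + 35 x^4/4 - 20 x^3 + 45 x^2/2 - 10 x + 1.

L_10(x); series = x^10/3628800 - x^9/36288 + x^8/896 - x^7/42 + 7 x^6/24 - 21 x^5/10 + 35 x^4/4 - 20 x^3 + 45 x^2/2 - 10 x + 1


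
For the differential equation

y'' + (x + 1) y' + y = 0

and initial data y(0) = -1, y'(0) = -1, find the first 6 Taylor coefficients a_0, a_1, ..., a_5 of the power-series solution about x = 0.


Ansatz: y(x) = sum_{n>=0} a_n x^n, so y'(x) = sum_{n>=1} n a_n x^(n-1) and y''(x) = sum_{n>=2} n(n-1) a_n x^(n-2).
Substitute into P(x) y'' + Q(x) y' + R(x) y = 0 with P(x) = 1, Q(x) = x + 1, R(x) = 1, and match powers of x.
Initial conditions: a_0 = -1, a_1 = -1.
Setting the coefficient of each power of x to zero and solving order by order (substituting the coefficients already found):
  x^0: 2 a_2 + a_1 + a_0 = 0  ->  2 a_2 = -a_1 - a_0 = 2  ->  a_2 = 1
  x^1: 6 a_3 + 2 a_2 + 2 a_1 = 0  ->  6 a_3 = -2 a_2 - 2 a_1 = 0  ->  a_3 = 0
  x^2: 12 a_4 + 3 a_3 + 3 a_2 = 0  ->  12 a_4 = -3 a_3 - 3 a_2 = -3  ->  a_4 = -1/4
  x^3: 20 a_5 + 4 a_4 + 4 a_3 = 0  ->  20 a_5 = -4 a_4 - 4 a_3 = 1  ->  a_5 = 1/20
Truncated series: y(x) = -1 - x + x^2 - (1/4) x^4 + (1/20) x^5 + O(x^6).

a_0 = -1; a_1 = -1; a_2 = 1; a_3 = 0; a_4 = -1/4; a_5 = 1/20


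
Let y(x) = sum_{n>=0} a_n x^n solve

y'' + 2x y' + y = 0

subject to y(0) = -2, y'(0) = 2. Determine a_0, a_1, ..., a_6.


Ansatz: y(x) = sum_{n>=0} a_n x^n, so y'(x) = sum_{n>=1} n a_n x^(n-1) and y''(x) = sum_{n>=2} n(n-1) a_n x^(n-2).
Substitute into P(x) y'' + Q(x) y' + R(x) y = 0 with P(x) = 1, Q(x) = 2x, R(x) = 1, and match powers of x.
Initial conditions: a_0 = -2, a_1 = 2.
Setting the coefficient of each power of x to zero and solving order by order (substituting the coefficients already found):
  x^0: 2 a_2 + a_0 = 0  ->  2 a_2 = -a_0 = 2  ->  a_2 = 1
  x^1: 6 a_3 + 3 a_1 = 0  ->  6 a_3 = -3 a_1 = -6  ->  a_3 = -1
  x^2: 12 a_4 + 5 a_2 = 0  ->  12 a_4 = -5 a_2 = -5  ->  a_4 = -5/12
  x^3: 20 a_5 + 7 a_3 = 0  ->  20 a_5 = -7 a_3 = 7  ->  a_5 = 7/20
  x^4: 30 a_6 + 9 a_4 = 0  ->  30 a_6 = -9 a_4 = 15/4  ->  a_6 = 1/8
Truncated series: y(x) = -2 + 2 x + x^2 - x^3 - (5/12) x^4 + (7/20) x^5 + (1/8) x^6 + O(x^7).

a_0 = -2; a_1 = 2; a_2 = 1; a_3 = -1; a_4 = -5/12; a_5 = 7/20; a_6 = 1/8


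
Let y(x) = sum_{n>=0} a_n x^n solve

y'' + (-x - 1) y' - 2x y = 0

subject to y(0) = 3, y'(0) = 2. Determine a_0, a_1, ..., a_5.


Ansatz: y(x) = sum_{n>=0} a_n x^n, so y'(x) = sum_{n>=1} n a_n x^(n-1) and y''(x) = sum_{n>=2} n(n-1) a_n x^(n-2).
Substitute into P(x) y'' + Q(x) y' + R(x) y = 0 with P(x) = 1, Q(x) = -x - 1, R(x) = -2x, and match powers of x.
Initial conditions: a_0 = 3, a_1 = 2.
Setting the coefficient of each power of x to zero and solving order by order (substituting the coefficients already found):
  x^0: 2 a_2 - a_1 = 0  ->  2 a_2 = a_1 = 2  ->  a_2 = 1
  x^1: 6 a_3 - 2 a_2 - a_1 - 2 a_0 = 0  ->  6 a_3 = 2 a_2 + a_1 + 2 a_0 = 10  ->  a_3 = 5/3
  x^2: 12 a_4 - 3 a_3 - 2 a_2 - 2 a_1 = 0  ->  12 a_4 = 3 a_3 + 2 a_2 + 2 a_1 = 11  ->  a_4 = 11/12
  x^3: 20 a_5 - 4 a_4 - 3 a_3 - 2 a_2 = 0  ->  20 a_5 = 4 a_4 + 3 a_3 + 2 a_2 = 32/3  ->  a_5 = 8/15
Truncated series: y(x) = 3 + 2 x + x^2 + (5/3) x^3 + (11/12) x^4 + (8/15) x^5 + O(x^6).

a_0 = 3; a_1 = 2; a_2 = 1; a_3 = 5/3; a_4 = 11/12; a_5 = 8/15


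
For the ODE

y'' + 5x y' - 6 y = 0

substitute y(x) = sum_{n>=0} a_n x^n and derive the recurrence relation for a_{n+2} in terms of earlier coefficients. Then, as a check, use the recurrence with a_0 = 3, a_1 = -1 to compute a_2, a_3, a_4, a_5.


Substitute y = sum_n a_n x^n.
y''(x) has coefficient (n+2)(n+1) a_{n+2} at x^n;
5 x y'(x) has coefficient 5 n a_n at x^n (shift);
-6 y(x) has coefficient -6 a_n at x^n.
Matching x^n: (n+2)(n+1) a_{n+2} + (5n - 6) a_n = 0.
Thus a_{n+2} = (-5n + 6) / ((n+1)(n+2)) * a_n.

Check with a_0 = 3, a_1 = -1 (apply the recurrence for n = 0, 1, 2, 3): a_0 = 3, a_1 = -1, a_2 = 9, a_3 = -1/6, a_4 = -3, a_5 = 3/40.

a_(n+2) = (-5n + 6) / ((n+1)(n+2)) * a_n; check: a_0 = 3, a_1 = -1, a_2 = 9, a_3 = -1/6, a_4 = -3, a_5 = 3/40


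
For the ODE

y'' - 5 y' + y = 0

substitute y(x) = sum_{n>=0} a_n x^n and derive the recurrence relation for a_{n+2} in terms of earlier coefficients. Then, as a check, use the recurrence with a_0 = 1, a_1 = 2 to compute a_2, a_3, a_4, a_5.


Substitute y = sum_n a_n x^n.
y''(x) has coefficient (n+2)(n+1) a_{n+2} at x^n;
-5 y'(x) has coefficient -5 (n+1) a_{n+1} at x^n;
y(x) has coefficient 1 a_n at x^n.
Matching x^n: (n+2)(n+1) a_{n+2} - 5 (n+1) a_{n+1} + 1 a_n = 0.
Thus a_{n+2} = [5 (n+1) a_{n+1} - 1 a_n] / ((n+1)(n+2)).

Check with a_0 = 1, a_1 = 2 (apply the recurrence for n = 0, 1, 2, 3): a_0 = 1, a_1 = 2, a_2 = 9/2, a_3 = 43/6, a_4 = 103/12, a_5 = 329/40.

a_(n+2) = [5 (n+1) a_(n+1) - 1 a_n] / ((n+1)(n+2)); check: a_0 = 1, a_1 = 2, a_2 = 9/2, a_3 = 43/6, a_4 = 103/12, a_5 = 329/40


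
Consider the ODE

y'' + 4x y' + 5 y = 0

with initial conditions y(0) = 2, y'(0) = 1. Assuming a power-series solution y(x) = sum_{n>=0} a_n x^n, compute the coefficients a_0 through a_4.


Ansatz: y(x) = sum_{n>=0} a_n x^n, so y'(x) = sum_{n>=1} n a_n x^(n-1) and y''(x) = sum_{n>=2} n(n-1) a_n x^(n-2).
Substitute into P(x) y'' + Q(x) y' + R(x) y = 0 with P(x) = 1, Q(x) = 4x, R(x) = 5, and match powers of x.
Initial conditions: a_0 = 2, a_1 = 1.
Setting the coefficient of each power of x to zero and solving order by order (substituting the coefficients already found):
  x^0: 2 a_2 + 5 a_0 = 0  ->  2 a_2 = -5 a_0 = -10  ->  a_2 = -5
  x^1: 6 a_3 + 9 a_1 = 0  ->  6 a_3 = -9 a_1 = -9  ->  a_3 = -3/2
  x^2: 12 a_4 + 13 a_2 = 0  ->  12 a_4 = -13 a_2 = 65  ->  a_4 = 65/12
Truncated series: y(x) = 2 + x - 5 x^2 - (3/2) x^3 + (65/12) x^4 + O(x^5).

a_0 = 2; a_1 = 1; a_2 = -5; a_3 = -3/2; a_4 = 65/12


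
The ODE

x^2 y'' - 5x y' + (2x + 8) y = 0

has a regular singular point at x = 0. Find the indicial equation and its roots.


Divide by x^2 to reach normal form y'' + P_1(x) y' + P_2(x) y = 0 with P_1(x) = -5/x and P_2(x) = 2/x + 8/x^2.
x = 0 is a singular point because the y'-coefficient -5/x has a pole at x = 0 and the y-coefficient 2/x + 8/x^2 has a pole at x = 0.
It is a regular singular point because x P_1(x) = p(x) = -5 and x^2 P_2(x) = q(x) = 2x + 8 are polynomials, hence analytic at x = 0.
p(0) = -5,  q(0) = 8.
Indicial equation: r(r-1) + p(0) r + q(0) = 0, i.e. r^2 + (p(0) - 1) r + q(0) = 0, i.e. r^2 - 6 r + 8 = 0.
Discriminant: (-6)^2 - 4(8) = 4, so r = (6 ± 2)/2.
Solving: r_1 = 4, r_2 = 2.

indicial: r^2 - 6 r + 8 = 0; roots r_1 = 4, r_2 = 2


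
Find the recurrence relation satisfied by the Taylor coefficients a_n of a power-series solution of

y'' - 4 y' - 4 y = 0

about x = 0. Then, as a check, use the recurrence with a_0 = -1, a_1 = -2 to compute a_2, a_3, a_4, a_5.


Substitute y = sum_n a_n x^n.
y''(x) has coefficient (n+2)(n+1) a_{n+2} at x^n;
-4 y'(x) has coefficient -4 (n+1) a_{n+1} at x^n;
-4 y(x) has coefficient -4 a_n at x^n.
Matching x^n: (n+2)(n+1) a_{n+2} - 4 (n+1) a_{n+1} - 4 a_n = 0.
Thus a_{n+2} = [4 (n+1) a_{n+1} + 4 a_n] / ((n+1)(n+2)).

Check with a_0 = -1, a_1 = -2 (apply the recurrence for n = 0, 1, 2, 3): a_0 = -1, a_1 = -2, a_2 = -6, a_3 = -28/3, a_4 = -34/3, a_5 = -164/15.

a_(n+2) = [4 (n+1) a_(n+1) + 4 a_n] / ((n+1)(n+2)); check: a_0 = -1, a_1 = -2, a_2 = -6, a_3 = -28/3, a_4 = -34/3, a_5 = -164/15


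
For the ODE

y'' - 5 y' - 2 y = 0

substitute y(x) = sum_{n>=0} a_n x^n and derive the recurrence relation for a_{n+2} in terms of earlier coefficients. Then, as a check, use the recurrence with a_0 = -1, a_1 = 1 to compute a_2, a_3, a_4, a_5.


Substitute y = sum_n a_n x^n.
y''(x) has coefficient (n+2)(n+1) a_{n+2} at x^n;
-5 y'(x) has coefficient -5 (n+1) a_{n+1} at x^n;
-2 y(x) has coefficient -2 a_n at x^n.
Matching x^n: (n+2)(n+1) a_{n+2} - 5 (n+1) a_{n+1} - 2 a_n = 0.
Thus a_{n+2} = [5 (n+1) a_{n+1} + 2 a_n] / ((n+1)(n+2)).

Check with a_0 = -1, a_1 = 1 (apply the recurrence for n = 0, 1, 2, 3): a_0 = -1, a_1 = 1, a_2 = 3/2, a_3 = 17/6, a_4 = 91/24, a_5 = 163/40.

a_(n+2) = [5 (n+1) a_(n+1) + 2 a_n] / ((n+1)(n+2)); check: a_0 = -1, a_1 = 1, a_2 = 3/2, a_3 = 17/6, a_4 = 91/24, a_5 = 163/40


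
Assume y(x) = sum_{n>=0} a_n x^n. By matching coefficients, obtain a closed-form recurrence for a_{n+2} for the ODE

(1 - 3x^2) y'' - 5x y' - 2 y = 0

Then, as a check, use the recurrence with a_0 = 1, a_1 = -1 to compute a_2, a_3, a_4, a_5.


Substitute y = sum_n a_n x^n.
(1 - 3 x^2) y'' contributes (n+2)(n+1) a_{n+2} - 3 n(n-1) a_n at x^n.
-5 x y'(x) contributes -5 n a_n at x^n.
-2 y(x) contributes -2 a_n at x^n.
Matching x^n: (n+2)(n+1) a_{n+2} + (-3 n(n-1) - 5 n - 2) a_n = 0.
Thus a_{n+2} = (3 n(n-1) + 5 n + 2) / ((n+1)(n+2)) * a_n.

Check with a_0 = 1, a_1 = -1 (apply the recurrence for n = 0, 1, 2, 3): a_0 = 1, a_1 = -1, a_2 = 1, a_3 = -7/6, a_4 = 3/2, a_5 = -49/24.

a_(n+2) = (3 n(n-1) + 5 n + 2) / ((n+1)(n+2)) * a_n; check: a_0 = 1, a_1 = -1, a_2 = 1, a_3 = -7/6, a_4 = 3/2, a_5 = -49/24


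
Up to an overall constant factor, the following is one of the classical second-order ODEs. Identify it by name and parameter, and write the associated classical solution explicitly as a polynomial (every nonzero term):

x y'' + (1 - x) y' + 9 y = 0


The equation is already in a standard form:  x y'' + (1 - x) y' + 9 y = 0.
This matches the Laguerre equation x y'' + (1 - x) y' + n y = 0 with n = 9; the polynomial solution is L_9(x).
With y = sum_k a_k x^k, matching x^k gives (k+1)k a_{k+1} + (k+1) a_{k+1} - k a_k + n a_k = 0, i.e. (k+1)^2 a_{k+1} = (k - n) a_k = (k - 9) a_k. The right side vanishes at k = 9, so the series terminates at degree 9.
Standard normalization L_n(0) = 1 gives a_0 = 1. Work upward with a_{k+1} = (k - 9) a_k / (k+1)^2:
  a_1 = (0 - 9)(1) / 1^2 = -9/1 = -9
  a_2 = (1 - 9)(-9) / 2^2 = 72/4 = 18
  a_3 = (2 - 9)(18) / 3^2 = -126/9 = -14
  a_4 = (3 - 9)(-14) / 4^2 = 84/16 = 21/4
  a_5 = (4 - 9)(21/4) / 5^2 = (-105/4)/25 = -21/20
  a_6 = (5 - 9)(-21/20) / 6^2 = (21/5)/36 = 7/60
  a_7 = (6 - 9)(7/60) / 7^2 = (-7/20)/49 = -1/140
  a_8 = (7 - 9)(-1/140) / 8^2 = (1/70)/64 = 1/4480
  a_9 = (8 - 9)(1/4480) / 9^2 = (-1/4480)/81 = -1/362880
Hence L_9(x) = -x^9/362880 + x^8/4480 - x^7/140 + 7 x^6/60 - 21 x^5/20 + 21 x^4/4 - 14 x^3 + 18 x^2 - 9 x + 1.

L_9(x); series = -x^9/362880 + x^8/4480 - x^7/140 + 7 x^6/60 - 21 x^5/20 + 21 x^4/4 - 14 x^3 + 18 x^2 - 9 x + 1


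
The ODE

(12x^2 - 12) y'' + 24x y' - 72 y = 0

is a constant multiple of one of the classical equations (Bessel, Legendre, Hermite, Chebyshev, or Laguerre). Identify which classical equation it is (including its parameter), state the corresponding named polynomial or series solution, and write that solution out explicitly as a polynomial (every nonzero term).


All three coefficients share the factor -12; dividing through by -12 gives  (1 - x^2) y'' - 2x y' + 6 y = 0.
This matches the Legendre equation (1 - x^2) y'' - 2x y' + n(n+1) y = 0 (note the -2x y' term) with n(n+1) = 6, so n = 2; the polynomial solution is P_2(x).
With y = sum_k a_k x^k, matching x^k gives (k+2)(k+1) a_{k+2} = [k(k+1) - n(n+1)] a_k = (k - 2)(k + 3) a_k. The right side vanishes at k = 2, so the series with the parity of 2 terminates at degree 2.
Standard normalization (P_n(1) = 1): leading coefficient (2n)!/(2^n (n!)^2) = 24/(4*4) = 3/2, so a_2 = 3/2. Work downward with a_k = (k+1)(k+2) a_{k+2} / ((k - 2)(k + 3)):
  a_0 = (1)(2)(3/2) / ((0 - 2)(0 + 3)) = 3/(-6) = -1/2
Hence P_2(x) = 3 x^2/2 - 1/2.

P_2(x); series = 3 x^2/2 - 1/2


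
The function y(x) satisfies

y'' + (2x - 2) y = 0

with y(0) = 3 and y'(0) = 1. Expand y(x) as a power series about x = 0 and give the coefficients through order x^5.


Ansatz: y(x) = sum_{n>=0} a_n x^n, so y'(x) = sum_{n>=1} n a_n x^(n-1) and y''(x) = sum_{n>=2} n(n-1) a_n x^(n-2).
Substitute into P(x) y'' + Q(x) y' + R(x) y = 0 with P(x) = 1, Q(x) = 0, R(x) = 2x - 2, and match powers of x.
Initial conditions: a_0 = 3, a_1 = 1.
Setting the coefficient of each power of x to zero and solving order by order (substituting the coefficients already found):
  x^0: 2 a_2 - 2 a_0 = 0  ->  2 a_2 = 2 a_0 = 6  ->  a_2 = 3
  x^1: 6 a_3 - 2 a_1 + 2 a_0 = 0  ->  6 a_3 = 2 a_1 - 2 a_0 = -4  ->  a_3 = -2/3
  x^2: 12 a_4 - 2 a_2 + 2 a_1 = 0  ->  12 a_4 = 2 a_2 - 2 a_1 = 4  ->  a_4 = 1/3
  x^3: 20 a_5 - 2 a_3 + 2 a_2 = 0  ->  20 a_5 = 2 a_3 - 2 a_2 = -22/3  ->  a_5 = -11/30
Truncated series: y(x) = 3 + x + 3 x^2 - (2/3) x^3 + (1/3) x^4 - (11/30) x^5 + O(x^6).

a_0 = 3; a_1 = 1; a_2 = 3; a_3 = -2/3; a_4 = 1/3; a_5 = -11/30


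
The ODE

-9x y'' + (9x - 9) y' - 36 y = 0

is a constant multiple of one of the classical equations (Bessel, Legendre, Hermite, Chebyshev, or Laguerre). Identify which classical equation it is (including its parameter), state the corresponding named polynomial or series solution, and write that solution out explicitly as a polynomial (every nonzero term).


All three coefficients share the factor -9; dividing through by -9 gives  x y'' + (1 - x) y' + 4 y = 0.
This matches the Laguerre equation x y'' + (1 - x) y' + n y = 0 with n = 4; the polynomial solution is L_4(x).
With y = sum_k a_k x^k, matching x^k gives (k+1)k a_{k+1} + (k+1) a_{k+1} - k a_k + n a_k = 0, i.e. (k+1)^2 a_{k+1} = (k - n) a_k = (k - 4) a_k. The right side vanishes at k = 4, so the series terminates at degree 4.
Standard normalization L_n(0) = 1 gives a_0 = 1. Work upward with a_{k+1} = (k - 4) a_k / (k+1)^2:
  a_1 = (0 - 4)(1) / 1^2 = -4/1 = -4
  a_2 = (1 - 4)(-4) / 2^2 = 12/4 = 3
  a_3 = (2 - 4)(3) / 3^2 = -6/9 = -2/3
  a_4 = (3 - 4)(-2/3) / 4^2 = (2/3)/16 = 1/24
Hence L_4(x) = x^4/24 - 2 x^3/3 + 3 x^2 - 4 x + 1.

L_4(x); series = x^4/24 - 2 x^3/3 + 3 x^2 - 4 x + 1


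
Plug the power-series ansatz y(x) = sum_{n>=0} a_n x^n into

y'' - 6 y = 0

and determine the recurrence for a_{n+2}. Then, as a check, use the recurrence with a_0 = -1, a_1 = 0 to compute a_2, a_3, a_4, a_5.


Substitute y = sum_n a_n x^n into y'' + (const) y = 0.
y''(x) = sum_{n>=0} (n+2)(n+1) a_{n+2} x^n.
The ODE becomes sum_n [(n+2)(n+1) a_{n+2} - 6 a_n] x^n = 0.
Setting each coefficient to zero gives the recurrence:
  (n+2)(n+1) a_{n+2} - 6 a_n = 0,
  a_{n+2} = 6 / ((n+1)(n+2)) a_n.

Check with a_0 = -1, a_1 = 0 (apply the recurrence for n = 0, 1, 2, 3): a_0 = -1, a_1 = 0, a_2 = -3, a_3 = 0, a_4 = -3/2, a_5 = 0.

a_{n+2} = 6/((n+1)(n+2)) * a_n; check: a_0 = -1, a_1 = 0, a_2 = -3, a_3 = 0, a_4 = -3/2, a_5 = 0


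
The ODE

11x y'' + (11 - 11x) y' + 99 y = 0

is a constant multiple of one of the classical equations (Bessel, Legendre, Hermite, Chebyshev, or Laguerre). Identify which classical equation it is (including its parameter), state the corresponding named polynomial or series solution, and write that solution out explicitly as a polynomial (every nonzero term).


All three coefficients share the factor 11; dividing through by 11 gives  x y'' + (1 - x) y' + 9 y = 0.
This matches the Laguerre equation x y'' + (1 - x) y' + n y = 0 with n = 9; the polynomial solution is L_9(x).
With y = sum_k a_k x^k, matching x^k gives (k+1)k a_{k+1} + (k+1) a_{k+1} - k a_k + n a_k = 0, i.e. (k+1)^2 a_{k+1} = (k - n) a_k = (k - 9) a_k. The right side vanishes at k = 9, so the series terminates at degree 9.
Standard normalization L_n(0) = 1 gives a_0 = 1. Work upward with a_{k+1} = (k - 9) a_k / (k+1)^2:
  a_1 = (0 - 9)(1) / 1^2 = -9/1 = -9
  a_2 = (1 - 9)(-9) / 2^2 = 72/4 = 18
  a_3 = (2 - 9)(18) / 3^2 = -126/9 = -14
  a_4 = (3 - 9)(-14) / 4^2 = 84/16 = 21/4
  a_5 = (4 - 9)(21/4) / 5^2 = (-105/4)/25 = -21/20
  a_6 = (5 - 9)(-21/20) / 6^2 = (21/5)/36 = 7/60
  a_7 = (6 - 9)(7/60) / 7^2 = (-7/20)/49 = -1/140
  a_8 = (7 - 9)(-1/140) / 8^2 = (1/70)/64 = 1/4480
  a_9 = (8 - 9)(1/4480) / 9^2 = (-1/4480)/81 = -1/362880
Hence L_9(x) = -x^9/362880 + x^8/4480 - x^7/140 + 7 x^6/60 - 21 x^5/20 + 21 x^4/4 - 14 x^3 + 18 x^2 - 9 x + 1.

L_9(x); series = -x^9/362880 + x^8/4480 - x^7/140 + 7 x^6/60 - 21 x^5/20 + 21 x^4/4 - 14 x^3 + 18 x^2 - 9 x + 1


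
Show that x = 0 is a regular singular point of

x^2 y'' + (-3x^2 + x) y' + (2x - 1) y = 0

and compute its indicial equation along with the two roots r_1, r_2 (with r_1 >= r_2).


Divide by x^2 to reach normal form y'' + P_1(x) y' + P_2(x) y = 0 with P_1(x) = -3 + 1/x and P_2(x) = 2/x - 1/x^2.
x = 0 is a singular point because the y'-coefficient -3 + 1/x has a pole at x = 0 and the y-coefficient 2/x - 1/x^2 has a pole at x = 0.
It is a regular singular point because x P_1(x) = p(x) = 1 - 3x and x^2 P_2(x) = q(x) = 2x - 1 are polynomials, hence analytic at x = 0.
p(0) = 1,  q(0) = -1.
Indicial equation: r(r-1) + p(0) r + q(0) = 0, i.e. r^2 + (p(0) - 1) r + q(0) = 0, i.e. r^2 - 1 = 0.
Discriminant: (0)^2 - 4(-1) = 4, so r = (0 ± 2)/2.
Solving: r_1 = 1, r_2 = -1.

indicial: r^2 - 1 = 0; roots r_1 = 1, r_2 = -1


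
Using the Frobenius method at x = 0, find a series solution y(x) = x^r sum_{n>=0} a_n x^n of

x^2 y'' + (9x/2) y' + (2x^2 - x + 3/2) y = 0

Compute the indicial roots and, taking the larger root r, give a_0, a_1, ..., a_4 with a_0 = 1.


Write in Frobenius form y'' + (p(x)/x) y' + (q(x)/x^2) y = 0:
  p(x) = 9/2,  q(x) = 2x^2 - x + 3/2.
Indicial equation: r(r-1) + (9/2) r + (3/2) = 0 -> roots r_1 = -1/2, r_2 = -3.
Take r = r_1 = -1/2. Let y(x) = x^r sum_{n>=0} a_n x^n with a_0 = 1.
Substitute y = x^r sum a_n x^n and match x^{r+n}. The recurrence is
  D(n) a_n - 1 a_{n-1} + 2 a_{n-2} = 0,  where D(n) = (r+n)(r+n-1) + (9/2)(r+n) + (3/2).
  a_n = [1 a_{n-1} - 2 a_{n-2}] / D(n).
Since the indicial polynomial factors as (r - r_1)(r - r_2), D(n) = (r_1 + n - r_1)(r_1 + n - r_2) = n(n + 5/2).
Evaluating step by step (a_0 = 1):
  n = 1: D(1) = 1(1 + 5/2) = 7/2; numerator = 1(1) = 1; a_1 = (1)/(7/2) = 2/7
  n = 2: D(2) = 2(2 + 5/2) = 9; numerator = 1(2/7) - 2(1) = -12/7; a_2 = (-12/7)/(9) = -4/21
  n = 3: D(3) = 3(3 + 5/2) = 33/2; numerator = 1(-4/21) - 2(2/7) = -16/21; a_3 = (-16/21)/(33/2) = -32/693
  n = 4: D(4) = 4(4 + 5/2) = 26; numerator = 1(-32/693) - 2(-4/21) = 232/693; a_4 = (232/693)/(26) = 116/9009

r = -1/2; a_0 = 1; a_1 = 2/7; a_2 = -4/21; a_3 = -32/693; a_4 = 116/9009


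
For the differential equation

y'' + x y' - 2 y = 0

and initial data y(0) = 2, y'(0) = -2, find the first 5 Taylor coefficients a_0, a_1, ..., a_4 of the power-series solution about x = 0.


Ansatz: y(x) = sum_{n>=0} a_n x^n, so y'(x) = sum_{n>=1} n a_n x^(n-1) and y''(x) = sum_{n>=2} n(n-1) a_n x^(n-2).
Substitute into P(x) y'' + Q(x) y' + R(x) y = 0 with P(x) = 1, Q(x) = x, R(x) = -2, and match powers of x.
Initial conditions: a_0 = 2, a_1 = -2.
Setting the coefficient of each power of x to zero and solving order by order (substituting the coefficients already found):
  x^0: 2 a_2 - 2 a_0 = 0  ->  2 a_2 = 2 a_0 = 4  ->  a_2 = 2
  x^1: 6 a_3 - a_1 = 0  ->  6 a_3 = a_1 = -2  ->  a_3 = -1/3
  x^2: 12 a_4 = 0  ->  a_4 = 0
Truncated series: y(x) = 2 - 2 x + 2 x^2 - (1/3) x^3 + O(x^5).

a_0 = 2; a_1 = -2; a_2 = 2; a_3 = -1/3; a_4 = 0


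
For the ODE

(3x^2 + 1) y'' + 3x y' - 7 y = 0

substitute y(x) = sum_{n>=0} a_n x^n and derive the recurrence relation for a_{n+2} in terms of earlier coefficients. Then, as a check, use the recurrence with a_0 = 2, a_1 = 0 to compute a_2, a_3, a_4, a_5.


Substitute y = sum_n a_n x^n.
(1 + 3 x^2) y'' contributes (n+2)(n+1) a_{n+2} + 3 n(n-1) a_n at x^n.
3 x y'(x) contributes 3 n a_n at x^n.
-7 y(x) contributes -7 a_n at x^n.
Matching x^n: (n+2)(n+1) a_{n+2} + (3 n(n-1) + 3 n - 7) a_n = 0.
Thus a_{n+2} = (-3 n(n-1) - 3 n + 7) / ((n+1)(n+2)) * a_n.

Check with a_0 = 2, a_1 = 0 (apply the recurrence for n = 0, 1, 2, 3): a_0 = 2, a_1 = 0, a_2 = 7, a_3 = 0, a_4 = -35/12, a_5 = 0.

a_(n+2) = (-3 n(n-1) - 3 n + 7) / ((n+1)(n+2)) * a_n; check: a_0 = 2, a_1 = 0, a_2 = 7, a_3 = 0, a_4 = -35/12, a_5 = 0


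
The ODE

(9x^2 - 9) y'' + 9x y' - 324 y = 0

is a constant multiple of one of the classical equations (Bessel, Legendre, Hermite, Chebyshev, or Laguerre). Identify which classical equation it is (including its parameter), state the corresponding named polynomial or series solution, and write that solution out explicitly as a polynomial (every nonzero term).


All three coefficients share the factor -9; dividing through by -9 gives  (1 - x^2) y'' - x y' + 36 y = 0.
This matches the Chebyshev equation (1 - x^2) y'' - x y' + n^2 y = 0 (note the -x y' term, not -2x y') with n^2 = 36, so n = 6; the polynomial solution is T_6(x).
With y = sum_k a_k x^k, matching x^k gives (k+2)(k+1) a_{k+2} = (k^2 - n^2) a_k = (k - 6)(k + 6) a_k. The right side vanishes at k = 6, so the series with the parity of 6 terminates at degree 6.
Standard normalization: leading coefficient of T_n is 2^(n-1), so a_6 = 2^5 = 32. Work downward with a_k = (k+1)(k+2) a_{k+2} / ((k - 6)(k + 6)):
  a_4 = (5)(6)(32) / ((4 - 6)(4 + 6)) = 960/(-20) = -48
  a_2 = (3)(4)(-48) / ((2 - 6)(2 + 6)) = -576/(-32) = 18
  a_0 = (1)(2)(18) / ((0 - 6)(0 + 6)) = 36/(-36) = -1
Hence T_6(x) = 32 x^6 - 48 x^4 + 18 x^2 - 1.

T_6(x); series = 32 x^6 - 48 x^4 + 18 x^2 - 1


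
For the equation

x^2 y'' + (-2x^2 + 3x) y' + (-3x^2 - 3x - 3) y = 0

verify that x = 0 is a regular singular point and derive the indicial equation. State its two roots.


Divide by x^2 to reach normal form y'' + P_1(x) y' + P_2(x) y = 0 with P_1(x) = -2 + 3/x and P_2(x) = -3 - 3/x - 3/x^2.
x = 0 is a singular point because the y'-coefficient -2 + 3/x has a pole at x = 0 and the y-coefficient -3 - 3/x - 3/x^2 has a pole at x = 0.
It is a regular singular point because x P_1(x) = p(x) = 3 - 2x and x^2 P_2(x) = q(x) = -3x^2 - 3x - 3 are polynomials, hence analytic at x = 0.
p(0) = 3,  q(0) = -3.
Indicial equation: r(r-1) + p(0) r + q(0) = 0, i.e. r^2 + (p(0) - 1) r + q(0) = 0, i.e. r^2 + 2 r - 3 = 0.
Discriminant: (2)^2 - 4(-3) = 16, so r = (-2 ± 4)/2.
Solving: r_1 = 1, r_2 = -3.

indicial: r^2 + 2 r - 3 = 0; roots r_1 = 1, r_2 = -3


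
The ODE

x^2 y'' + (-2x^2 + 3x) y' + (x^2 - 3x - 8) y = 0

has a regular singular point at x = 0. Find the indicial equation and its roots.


Divide by x^2 to reach normal form y'' + P_1(x) y' + P_2(x) y = 0 with P_1(x) = -2 + 3/x and P_2(x) = 1 - 3/x - 8/x^2.
x = 0 is a singular point because the y'-coefficient -2 + 3/x has a pole at x = 0 and the y-coefficient 1 - 3/x - 8/x^2 has a pole at x = 0.
It is a regular singular point because x P_1(x) = p(x) = 3 - 2x and x^2 P_2(x) = q(x) = x^2 - 3x - 8 are polynomials, hence analytic at x = 0.
p(0) = 3,  q(0) = -8.
Indicial equation: r(r-1) + p(0) r + q(0) = 0, i.e. r^2 + (p(0) - 1) r + q(0) = 0, i.e. r^2 + 2 r - 8 = 0.
Discriminant: (2)^2 - 4(-8) = 36, so r = (-2 ± 6)/2.
Solving: r_1 = 2, r_2 = -4.

indicial: r^2 + 2 r - 8 = 0; roots r_1 = 2, r_2 = -4


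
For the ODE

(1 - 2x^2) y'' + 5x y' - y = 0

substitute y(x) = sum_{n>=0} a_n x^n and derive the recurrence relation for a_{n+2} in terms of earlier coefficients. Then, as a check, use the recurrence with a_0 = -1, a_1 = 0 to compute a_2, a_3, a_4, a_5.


Substitute y = sum_n a_n x^n.
(1 - 2 x^2) y'' contributes (n+2)(n+1) a_{n+2} - 2 n(n-1) a_n at x^n.
5 x y'(x) contributes 5 n a_n at x^n.
-y(x) contributes -1 a_n at x^n.
Matching x^n: (n+2)(n+1) a_{n+2} + (-2 n(n-1) + 5 n - 1) a_n = 0.
Thus a_{n+2} = (2 n(n-1) - 5 n + 1) / ((n+1)(n+2)) * a_n.

Check with a_0 = -1, a_1 = 0 (apply the recurrence for n = 0, 1, 2, 3): a_0 = -1, a_1 = 0, a_2 = -1/2, a_3 = 0, a_4 = 5/24, a_5 = 0.

a_(n+2) = (2 n(n-1) - 5 n + 1) / ((n+1)(n+2)) * a_n; check: a_0 = -1, a_1 = 0, a_2 = -1/2, a_3 = 0, a_4 = 5/24, a_5 = 0


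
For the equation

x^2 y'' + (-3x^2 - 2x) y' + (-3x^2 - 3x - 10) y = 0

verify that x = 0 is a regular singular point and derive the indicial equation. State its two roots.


Divide by x^2 to reach normal form y'' + P_1(x) y' + P_2(x) y = 0 with P_1(x) = -3 - 2/x and P_2(x) = -3 - 3/x - 10/x^2.
x = 0 is a singular point because the y'-coefficient -3 - 2/x has a pole at x = 0 and the y-coefficient -3 - 3/x - 10/x^2 has a pole at x = 0.
It is a regular singular point because x P_1(x) = p(x) = -3x - 2 and x^2 P_2(x) = q(x) = -3x^2 - 3x - 10 are polynomials, hence analytic at x = 0.
p(0) = -2,  q(0) = -10.
Indicial equation: r(r-1) + p(0) r + q(0) = 0, i.e. r^2 + (p(0) - 1) r + q(0) = 0, i.e. r^2 - 3 r - 10 = 0.
Discriminant: (-3)^2 - 4(-10) = 49, so r = (3 ± 7)/2.
Solving: r_1 = 5, r_2 = -2.

indicial: r^2 - 3 r - 10 = 0; roots r_1 = 5, r_2 = -2


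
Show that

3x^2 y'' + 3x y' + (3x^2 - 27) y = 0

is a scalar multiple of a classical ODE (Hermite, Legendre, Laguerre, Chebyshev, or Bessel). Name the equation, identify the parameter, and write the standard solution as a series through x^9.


All three coefficients share the factor 3; dividing through by 3 gives  x^2 y'' + x y' + (x^2 - 9) y = 0.
This matches the Bessel equation x^2 y'' + x y' + (x^2 - nu^2) y = 0 with nu^2 = 9, so nu = 3; the solution bounded at x = 0 is J_3(x).
Frobenius at x = 0: indicial roots ±nu; for r = nu the recurrence k(k + 2nu) c_k = -c_{k-2} gives the standard series J_nu(x) = sum_{k>=0} (-1)^k / (k! (k+nu)!) (x/2)^(2k+nu). Evaluate the first 4 terms:
  k = 0: (-1)^0 / (0! * 3! * 2^3) x^3 = 1/(1*6*8) x^3 = (1/48) x^3
  k = 1: (-1)^1 / (1! * 4! * 2^5) x^5 = -1/(1*24*32) x^5 = (-1/768) x^5
  k = 2: (-1)^2 / (2! * 5! * 2^7) x^7 = 1/(2*120*128) x^7 = (1/30720) x^7
  k = 3: (-1)^3 / (3! * 6! * 2^9) x^9 = -1/(6*720*512) x^9 = (-1/2211840) x^9
Hence J_3(x) = -x^9/2211840 + x^7/30720 - x^5/768 + x^3/48 + ....

J_3(x); series = -x^9/2211840 + x^7/30720 - x^5/768 + x^3/48


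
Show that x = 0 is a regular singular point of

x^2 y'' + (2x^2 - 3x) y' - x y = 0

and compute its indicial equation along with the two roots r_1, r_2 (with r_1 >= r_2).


Divide by x^2 to reach normal form y'' + P_1(x) y' + P_2(x) y = 0 with P_1(x) = 2 - 3/x and P_2(x) = -1/x.
x = 0 is a singular point because the y'-coefficient 2 - 3/x has a pole at x = 0 and the y-coefficient -1/x has a pole at x = 0.
It is a regular singular point because x P_1(x) = p(x) = 2x - 3 and x^2 P_2(x) = q(x) = -x are polynomials, hence analytic at x = 0.
p(0) = -3,  q(0) = 0.
Indicial equation: r(r-1) + p(0) r + q(0) = 0, i.e. r^2 + (p(0) - 1) r + q(0) = 0, i.e. r^2 - 4 r = 0.
Discriminant: (-4)^2 - 4(0) = 16, so r = (4 ± 4)/2.
Solving: r_1 = 4, r_2 = 0.

indicial: r^2 - 4 r = 0; roots r_1 = 4, r_2 = 0


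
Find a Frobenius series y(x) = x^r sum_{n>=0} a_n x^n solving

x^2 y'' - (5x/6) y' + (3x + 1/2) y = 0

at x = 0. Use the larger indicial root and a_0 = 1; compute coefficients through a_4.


Write in Frobenius form y'' + (p(x)/x) y' + (q(x)/x^2) y = 0:
  p(x) = -5/6,  q(x) = 3x + 1/2.
Indicial equation: r(r-1) + (-5/6) r + (1/2) = 0 -> roots r_1 = 3/2, r_2 = 1/3.
Take r = r_1 = 3/2. Let y(x) = x^r sum_{n>=0} a_n x^n with a_0 = 1.
Substitute y = x^r sum a_n x^n and match x^{r+n}. The recurrence is
  D(n) a_n + 3 a_{n-1} = 0,  where D(n) = (r+n)(r+n-1) + (-5/6)(r+n) + (1/2).
  a_n = -3 / D(n) * a_{n-1}.
Since the indicial polynomial factors as (r - r_1)(r - r_2), D(n) = (r_1 + n - r_1)(r_1 + n - r_2) = n(n + 7/6).
Evaluating step by step (a_0 = 1):
  n = 1: D(1) = 1(1 + 7/6) = 13/6; numerator = -3(1) = -3; a_1 = (-3)/(13/6) = -18/13
  n = 2: D(2) = 2(2 + 7/6) = 19/3; numerator = -3(-18/13) = 54/13; a_2 = (54/13)/(19/3) = 162/247
  n = 3: D(3) = 3(3 + 7/6) = 25/2; numerator = -3(162/247) = -486/247; a_3 = (-486/247)/(25/2) = -972/6175
  n = 4: D(4) = 4(4 + 7/6) = 62/3; numerator = -3(-972/6175) = 2916/6175; a_4 = (2916/6175)/(62/3) = 4374/191425

r = 3/2; a_0 = 1; a_1 = -18/13; a_2 = 162/247; a_3 = -972/6175; a_4 = 4374/191425


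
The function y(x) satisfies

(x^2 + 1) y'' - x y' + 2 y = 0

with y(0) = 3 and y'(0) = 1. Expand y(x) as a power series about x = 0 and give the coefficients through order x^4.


Ansatz: y(x) = sum_{n>=0} a_n x^n, so y'(x) = sum_{n>=1} n a_n x^(n-1) and y''(x) = sum_{n>=2} n(n-1) a_n x^(n-2).
Substitute into P(x) y'' + Q(x) y' + R(x) y = 0 with P(x) = x^2 + 1, Q(x) = -x, R(x) = 2, and match powers of x.
Initial conditions: a_0 = 3, a_1 = 1.
Setting the coefficient of each power of x to zero and solving order by order (substituting the coefficients already found):
  x^0: 2 a_2 + 2 a_0 = 0  ->  2 a_2 = -2 a_0 = -6  ->  a_2 = -3
  x^1: 6 a_3 + a_1 = 0  ->  6 a_3 = -a_1 = -1  ->  a_3 = -1/6
  x^2: 12 a_4 + 2 a_2 = 0  ->  12 a_4 = -2 a_2 = 6  ->  a_4 = 1/2
Truncated series: y(x) = 3 + x - 3 x^2 - (1/6) x^3 + (1/2) x^4 + O(x^5).

a_0 = 3; a_1 = 1; a_2 = -3; a_3 = -1/6; a_4 = 1/2


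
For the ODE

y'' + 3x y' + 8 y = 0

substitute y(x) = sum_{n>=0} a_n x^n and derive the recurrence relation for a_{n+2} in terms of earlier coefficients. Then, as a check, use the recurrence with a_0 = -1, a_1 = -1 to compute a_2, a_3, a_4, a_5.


Substitute y = sum_n a_n x^n.
y''(x) has coefficient (n+2)(n+1) a_{n+2} at x^n;
3 x y'(x) has coefficient 3 n a_n at x^n (shift);
8 y(x) has coefficient 8 a_n at x^n.
Matching x^n: (n+2)(n+1) a_{n+2} + (3n + 8) a_n = 0.
Thus a_{n+2} = (-3n - 8) / ((n+1)(n+2)) * a_n.

Check with a_0 = -1, a_1 = -1 (apply the recurrence for n = 0, 1, 2, 3): a_0 = -1, a_1 = -1, a_2 = 4, a_3 = 11/6, a_4 = -14/3, a_5 = -187/120.

a_(n+2) = (-3n - 8) / ((n+1)(n+2)) * a_n; check: a_0 = -1, a_1 = -1, a_2 = 4, a_3 = 11/6, a_4 = -14/3, a_5 = -187/120


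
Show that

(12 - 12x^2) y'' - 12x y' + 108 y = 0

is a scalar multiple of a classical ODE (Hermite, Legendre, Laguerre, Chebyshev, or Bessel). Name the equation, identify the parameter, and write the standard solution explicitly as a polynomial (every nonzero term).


All three coefficients share the factor 12; dividing through by 12 gives  (1 - x^2) y'' - x y' + 9 y = 0.
This matches the Chebyshev equation (1 - x^2) y'' - x y' + n^2 y = 0 (note the -x y' term, not -2x y') with n^2 = 9, so n = 3; the polynomial solution is T_3(x).
With y = sum_k a_k x^k, matching x^k gives (k+2)(k+1) a_{k+2} = (k^2 - n^2) a_k = (k - 3)(k + 3) a_k. The right side vanishes at k = 3, so the series with the parity of 3 terminates at degree 3.
Standard normalization: leading coefficient of T_n is 2^(n-1), so a_3 = 2^2 = 4. Work downward with a_k = (k+1)(k+2) a_{k+2} / ((k - 3)(k + 3)):
  a_1 = (2)(3)(4) / ((1 - 3)(1 + 3)) = 24/(-8) = -3
Hence T_3(x) = 4 x^3 - 3 x.

T_3(x); series = 4 x^3 - 3 x


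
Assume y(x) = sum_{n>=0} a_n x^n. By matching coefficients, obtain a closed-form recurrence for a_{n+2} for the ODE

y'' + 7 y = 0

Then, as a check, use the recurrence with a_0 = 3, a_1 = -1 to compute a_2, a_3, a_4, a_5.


Substitute y = sum_n a_n x^n into y'' + (const) y = 0.
y''(x) = sum_{n>=0} (n+2)(n+1) a_{n+2} x^n.
The ODE becomes sum_n [(n+2)(n+1) a_{n+2} + 7 a_n] x^n = 0.
Setting each coefficient to zero gives the recurrence:
  (n+2)(n+1) a_{n+2} + 7 a_n = 0,
  a_{n+2} = -7 / ((n+1)(n+2)) a_n.

Check with a_0 = 3, a_1 = -1 (apply the recurrence for n = 0, 1, 2, 3): a_0 = 3, a_1 = -1, a_2 = -21/2, a_3 = 7/6, a_4 = 49/8, a_5 = -49/120.

a_{n+2} = -7/((n+1)(n+2)) * a_n; check: a_0 = 3, a_1 = -1, a_2 = -21/2, a_3 = 7/6, a_4 = 49/8, a_5 = -49/120


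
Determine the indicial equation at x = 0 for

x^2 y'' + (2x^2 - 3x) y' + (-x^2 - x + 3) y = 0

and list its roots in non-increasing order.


Divide by x^2 to reach normal form y'' + P_1(x) y' + P_2(x) y = 0 with P_1(x) = 2 - 3/x and P_2(x) = -1 - 1/x + 3/x^2.
x = 0 is a singular point because the y'-coefficient 2 - 3/x has a pole at x = 0 and the y-coefficient -1 - 1/x + 3/x^2 has a pole at x = 0.
It is a regular singular point because x P_1(x) = p(x) = 2x - 3 and x^2 P_2(x) = q(x) = -x^2 - x + 3 are polynomials, hence analytic at x = 0.
p(0) = -3,  q(0) = 3.
Indicial equation: r(r-1) + p(0) r + q(0) = 0, i.e. r^2 + (p(0) - 1) r + q(0) = 0, i.e. r^2 - 4 r + 3 = 0.
Discriminant: (-4)^2 - 4(3) = 4, so r = (4 ± 2)/2.
Solving: r_1 = 3, r_2 = 1.

indicial: r^2 - 4 r + 3 = 0; roots r_1 = 3, r_2 = 1


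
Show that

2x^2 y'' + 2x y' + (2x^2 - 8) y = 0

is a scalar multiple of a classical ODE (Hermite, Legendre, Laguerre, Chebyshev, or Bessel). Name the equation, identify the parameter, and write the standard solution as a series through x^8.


All three coefficients share the factor 2; dividing through by 2 gives  x^2 y'' + x y' + (x^2 - 4) y = 0.
This matches the Bessel equation x^2 y'' + x y' + (x^2 - nu^2) y = 0 with nu^2 = 4, so nu = 2; the solution bounded at x = 0 is J_2(x).
Frobenius at x = 0: indicial roots ±nu; for r = nu the recurrence k(k + 2nu) c_k = -c_{k-2} gives the standard series J_nu(x) = sum_{k>=0} (-1)^k / (k! (k+nu)!) (x/2)^(2k+nu). Evaluate the first 4 terms:
  k = 0: (-1)^0 / (0! * 2! * 2^2) x^2 = 1/(1*2*4) x^2 = (1/8) x^2
  k = 1: (-1)^1 / (1! * 3! * 2^4) x^4 = -1/(1*6*16) x^4 = (-1/96) x^4
  k = 2: (-1)^2 / (2! * 4! * 2^6) x^6 = 1/(2*24*64) x^6 = (1/3072) x^6
  k = 3: (-1)^3 / (3! * 5! * 2^8) x^8 = -1/(6*120*256) x^8 = (-1/184320) x^8
Hence J_2(x) = -x^8/184320 + x^6/3072 - x^4/96 + x^2/8 + ....

J_2(x); series = -x^8/184320 + x^6/3072 - x^4/96 + x^2/8


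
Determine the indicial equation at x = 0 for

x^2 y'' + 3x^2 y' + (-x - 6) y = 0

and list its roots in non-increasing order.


Divide by x^2 to reach normal form y'' + P_1(x) y' + P_2(x) y = 0 with P_1(x) = 3 and P_2(x) = -1/x - 6/x^2.
x = 0 is a singular point because the y-coefficient -1/x - 6/x^2 has a pole at x = 0.
It is a regular singular point because x P_1(x) = p(x) = 3x and x^2 P_2(x) = q(x) = -x - 6 are polynomials, hence analytic at x = 0.
p(0) = 0,  q(0) = -6.
Indicial equation: r(r-1) + p(0) r + q(0) = 0, i.e. r^2 + (p(0) - 1) r + q(0) = 0, i.e. r^2 - 1 r - 6 = 0.
Discriminant: (-1)^2 - 4(-6) = 25, so r = (1 ± 5)/2.
Solving: r_1 = 3, r_2 = -2.

indicial: r^2 - 1 r - 6 = 0; roots r_1 = 3, r_2 = -2


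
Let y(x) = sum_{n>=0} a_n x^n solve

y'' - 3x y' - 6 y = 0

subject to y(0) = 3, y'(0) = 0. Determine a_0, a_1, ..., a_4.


Ansatz: y(x) = sum_{n>=0} a_n x^n, so y'(x) = sum_{n>=1} n a_n x^(n-1) and y''(x) = sum_{n>=2} n(n-1) a_n x^(n-2).
Substitute into P(x) y'' + Q(x) y' + R(x) y = 0 with P(x) = 1, Q(x) = -3x, R(x) = -6, and match powers of x.
Initial conditions: a_0 = 3, a_1 = 0.
Setting the coefficient of each power of x to zero and solving order by order (substituting the coefficients already found):
  x^0: 2 a_2 - 6 a_0 = 0  ->  2 a_2 = 6 a_0 = 18  ->  a_2 = 9
  x^1: 6 a_3 - 9 a_1 = 0  ->  6 a_3 = 9 a_1 = 0  ->  a_3 = 0
  x^2: 12 a_4 - 12 a_2 = 0  ->  12 a_4 = 12 a_2 = 108  ->  a_4 = 9
Truncated series: y(x) = 3 + 9 x^2 + 9 x^4 + O(x^5).

a_0 = 3; a_1 = 0; a_2 = 9; a_3 = 0; a_4 = 9


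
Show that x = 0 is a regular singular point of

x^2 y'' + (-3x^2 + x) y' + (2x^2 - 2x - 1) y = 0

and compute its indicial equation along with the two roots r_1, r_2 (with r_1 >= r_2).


Divide by x^2 to reach normal form y'' + P_1(x) y' + P_2(x) y = 0 with P_1(x) = -3 + 1/x and P_2(x) = 2 - 2/x - 1/x^2.
x = 0 is a singular point because the y'-coefficient -3 + 1/x has a pole at x = 0 and the y-coefficient 2 - 2/x - 1/x^2 has a pole at x = 0.
It is a regular singular point because x P_1(x) = p(x) = 1 - 3x and x^2 P_2(x) = q(x) = 2x^2 - 2x - 1 are polynomials, hence analytic at x = 0.
p(0) = 1,  q(0) = -1.
Indicial equation: r(r-1) + p(0) r + q(0) = 0, i.e. r^2 + (p(0) - 1) r + q(0) = 0, i.e. r^2 - 1 = 0.
Discriminant: (0)^2 - 4(-1) = 4, so r = (0 ± 2)/2.
Solving: r_1 = 1, r_2 = -1.

indicial: r^2 - 1 = 0; roots r_1 = 1, r_2 = -1


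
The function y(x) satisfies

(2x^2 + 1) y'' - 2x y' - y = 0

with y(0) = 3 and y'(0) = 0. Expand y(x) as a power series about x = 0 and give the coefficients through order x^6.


Ansatz: y(x) = sum_{n>=0} a_n x^n, so y'(x) = sum_{n>=1} n a_n x^(n-1) and y''(x) = sum_{n>=2} n(n-1) a_n x^(n-2).
Substitute into P(x) y'' + Q(x) y' + R(x) y = 0 with P(x) = 2x^2 + 1, Q(x) = -2x, R(x) = -1, and match powers of x.
Initial conditions: a_0 = 3, a_1 = 0.
Setting the coefficient of each power of x to zero and solving order by order (substituting the coefficients already found):
  x^0: 2 a_2 - a_0 = 0  ->  2 a_2 = a_0 = 3  ->  a_2 = 3/2
  x^1: 6 a_3 - 3 a_1 = 0  ->  6 a_3 = 3 a_1 = 0  ->  a_3 = 0
  x^2: 12 a_4 - a_2 = 0  ->  12 a_4 = a_2 = 3/2  ->  a_4 = 1/8
  x^3: 20 a_5 + 5 a_3 = 0  ->  20 a_5 = -5 a_3 = 0  ->  a_5 = 0
  x^4: 30 a_6 + 15 a_4 = 0  ->  30 a_6 = -15 a_4 = -15/8  ->  a_6 = -1/16
Truncated series: y(x) = 3 + (3/2) x^2 + (1/8) x^4 - (1/16) x^6 + O(x^7).

a_0 = 3; a_1 = 0; a_2 = 3/2; a_3 = 0; a_4 = 1/8; a_5 = 0; a_6 = -1/16


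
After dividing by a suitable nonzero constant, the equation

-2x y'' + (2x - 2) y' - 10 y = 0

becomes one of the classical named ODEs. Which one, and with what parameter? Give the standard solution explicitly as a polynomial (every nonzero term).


All three coefficients share the factor -2; dividing through by -2 gives  x y'' + (1 - x) y' + 5 y = 0.
This matches the Laguerre equation x y'' + (1 - x) y' + n y = 0 with n = 5; the polynomial solution is L_5(x).
With y = sum_k a_k x^k, matching x^k gives (k+1)k a_{k+1} + (k+1) a_{k+1} - k a_k + n a_k = 0, i.e. (k+1)^2 a_{k+1} = (k - n) a_k = (k - 5) a_k. The right side vanishes at k = 5, so the series terminates at degree 5.
Standard normalization L_n(0) = 1 gives a_0 = 1. Work upward with a_{k+1} = (k - 5) a_k / (k+1)^2:
  a_1 = (0 - 5)(1) / 1^2 = -5/1 = -5
  a_2 = (1 - 5)(-5) / 2^2 = 20/4 = 5
  a_3 = (2 - 5)(5) / 3^2 = -15/9 = -5/3
  a_4 = (3 - 5)(-5/3) / 4^2 = (10/3)/16 = 5/24
  a_5 = (4 - 5)(5/24) / 5^2 = (-5/24)/25 = -1/120
Hence L_5(x) = -x^5/120 + 5 x^4/24 - 5 x^3/3 + 5 x^2 - 5 x + 1.

L_5(x); series = -x^5/120 + 5 x^4/24 - 5 x^3/3 + 5 x^2 - 5 x + 1


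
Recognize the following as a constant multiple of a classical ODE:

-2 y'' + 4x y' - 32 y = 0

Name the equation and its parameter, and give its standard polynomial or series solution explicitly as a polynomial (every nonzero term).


All three coefficients share the factor -2; dividing through by -2 gives  y'' - 2x y' + 16 y = 0.
This matches the Hermite equation y'' - 2x y' + 2n y = 0 with 2n = 16, so n = 8; the polynomial solution is H_8(x).
With y = sum_k a_k x^k, matching x^k gives (k+2)(k+1) a_{k+2} = 2(k - n) a_k = 2(k - 8) a_k. The right side vanishes at k = 8, so the series with the parity of 8 terminates at degree 8.
Standard normalization: leading coefficient of H_n is 2^n, so a_8 = 2^8 = 256. Work downward with a_k = (k+1)(k+2) a_{k+2} / (2(k - n)):
  a_6 = (7)(8)(256) / (2(6 - 8)) = 14336/(-4) = -3584
  a_4 = (5)(6)(-3584) / (2(4 - 8)) = -107520/(-8) = 13440
  a_2 = (3)(4)(13440) / (2(2 - 8)) = 161280/(-12) = -13440
  a_0 = (1)(2)(-13440) / (2(0 - 8)) = -26880/(-16) = 1680
Hence H_8(x) = 256 x^8 - 3584 x^6 + 13440 x^4 - 13440 x^2 + 1680.

H_8(x); series = 256 x^8 - 3584 x^6 + 13440 x^4 - 13440 x^2 + 1680


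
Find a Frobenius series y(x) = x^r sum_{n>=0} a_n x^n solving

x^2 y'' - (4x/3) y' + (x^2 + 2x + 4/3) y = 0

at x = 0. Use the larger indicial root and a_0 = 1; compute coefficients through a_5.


Write in Frobenius form y'' + (p(x)/x) y' + (q(x)/x^2) y = 0:
  p(x) = -4/3,  q(x) = x^2 + 2x + 4/3.
Indicial equation: r(r-1) + (-4/3) r + (4/3) = 0 -> roots r_1 = 4/3, r_2 = 1.
Take r = r_1 = 4/3. Let y(x) = x^r sum_{n>=0} a_n x^n with a_0 = 1.
Substitute y = x^r sum a_n x^n and match x^{r+n}. The recurrence is
  D(n) a_n + 2 a_{n-1} + 1 a_{n-2} = 0,  where D(n) = (r+n)(r+n-1) + (-4/3)(r+n) + (4/3).
  a_n = [-2 a_{n-1} - 1 a_{n-2}] / D(n).
Since the indicial polynomial factors as (r - r_1)(r - r_2), D(n) = (r_1 + n - r_1)(r_1 + n - r_2) = n(n + 1/3).
Evaluating step by step (a_0 = 1):
  n = 1: D(1) = 1(1 + 1/3) = 4/3; numerator = -2(1) = -2; a_1 = (-2)/(4/3) = -3/2
  n = 2: D(2) = 2(2 + 1/3) = 14/3; numerator = -2(-3/2) - 1(1) = 2; a_2 = (2)/(14/3) = 3/7
  n = 3: D(3) = 3(3 + 1/3) = 10; numerator = -2(3/7) - 1(-3/2) = 9/14; a_3 = (9/14)/(10) = 9/140
  n = 4: D(4) = 4(4 + 1/3) = 52/3; numerator = -2(9/140) - 1(3/7) = -39/70; a_4 = (-39/70)/(52/3) = -9/280
  n = 5: D(5) = 5(5 + 1/3) = 80/3; numerator = -2(-9/280) - 1(9/140) = 0; a_5 = (0)/(80/3) = 0

r = 4/3; a_0 = 1; a_1 = -3/2; a_2 = 3/7; a_3 = 9/140; a_4 = -9/280; a_5 = 0
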